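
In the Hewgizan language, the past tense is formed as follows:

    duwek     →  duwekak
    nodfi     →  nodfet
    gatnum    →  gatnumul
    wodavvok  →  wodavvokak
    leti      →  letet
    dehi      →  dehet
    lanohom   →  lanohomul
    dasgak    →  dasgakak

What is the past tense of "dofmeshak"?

dofmeshakak

wodavvok and lanohom both have last vowel 'o' yet inflect differently (wodavvokak, lanohomul), so the last vowel is not what conditions the rule; the final letter is.
"dofmeshak" ends in -k. The stems ending in -k (dasgak → dasgakak, duwek → duwekak, wodavvok → wodavvokak) add -ak.
The other patterns: stems ending in -i drop the final letter and add -et; stems ending in -m add -ul.
So dofmeshak → dofmeshakak.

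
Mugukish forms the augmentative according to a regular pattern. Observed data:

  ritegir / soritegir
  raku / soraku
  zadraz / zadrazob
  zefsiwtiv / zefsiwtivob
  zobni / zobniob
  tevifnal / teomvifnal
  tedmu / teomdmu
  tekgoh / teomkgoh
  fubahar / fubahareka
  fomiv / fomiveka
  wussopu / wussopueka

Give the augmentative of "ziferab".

ziferabob

raku and tedmu both end in -u yet inflect differently (soraku, teomdmu), so the final letter is not what conditions the rule; the first letter is.
"ziferab" begins with z-. The stems beginning with z- (zadraz → zadrazob, zefsiwtiv → zefsiwtivob, zobni → zobniob) add -ob.
So ziferab → ziferabob.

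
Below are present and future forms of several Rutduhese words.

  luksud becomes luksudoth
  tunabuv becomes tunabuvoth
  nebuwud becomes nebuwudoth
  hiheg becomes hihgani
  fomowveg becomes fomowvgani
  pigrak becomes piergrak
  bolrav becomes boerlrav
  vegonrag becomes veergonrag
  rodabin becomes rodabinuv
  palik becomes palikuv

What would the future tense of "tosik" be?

tunabuv and bolrav both end in -v yet inflect differently (tunabuvoth, boerlrav), so the final letter is not what conditions the rule; the last vowel is.
"tosik" has last vowel 'i'. The stems whose last vowel is 'i' (rodabin → rodabinuv, palik → palikuv) add -uv.
The other patterns: stems whose last vowel is 'u' add -oth; stems whose last vowel is 'e' delete the last vowel and add -ani; stems whose last vowel is 'a' insert -er- after the first vowel.
So tosik → tosikuv.

tosikuv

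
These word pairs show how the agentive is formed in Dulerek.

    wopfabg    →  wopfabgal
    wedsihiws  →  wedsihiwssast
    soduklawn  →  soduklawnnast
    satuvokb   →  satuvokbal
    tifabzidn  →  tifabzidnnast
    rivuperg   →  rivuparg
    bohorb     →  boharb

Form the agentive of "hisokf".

"hisokf" has second-to-last letter 'k'. The one such stem in the data (satuvokb → satuvokbal) adds -al, so the same rule applies.
So hisokf → hisokfal.

hisokfal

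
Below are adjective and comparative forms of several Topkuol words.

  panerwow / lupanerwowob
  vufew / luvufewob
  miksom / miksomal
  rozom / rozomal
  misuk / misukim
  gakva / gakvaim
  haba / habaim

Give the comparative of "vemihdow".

luvemihdowob

panerwow and miksom both have last vowel 'o' yet inflect differently (lupanerwowob, miksomal), so the last vowel is not what conditions the rule; the final letter is.
"vemihdow" ends in -w. The stems ending in -w (panerwow → lupanerwowob, vufew → luvufewob) add lu- … -ob around the stem.
The other patterns: stems ending in -m add -al; stems ending in -a or -k add -im.
So vemihdow → luvemihdowob.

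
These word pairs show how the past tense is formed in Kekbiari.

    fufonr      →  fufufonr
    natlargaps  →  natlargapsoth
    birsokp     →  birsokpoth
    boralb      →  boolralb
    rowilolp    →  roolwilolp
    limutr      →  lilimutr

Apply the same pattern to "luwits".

luluwits

rowilolp and birsokp both end in -p yet inflect differently (roolwilolp, birsokpoth), so the final letter is not what conditions the rule; the second-to-last letter is.
"luwits" has second-to-last letter 't'. The one such stem in the data (limutr → lilimutr) repeats the first consonant+vowel as a prefix (as does fufonr), so the same rule applies.
The other patterns: stems whose second-to-last letter is 'l' insert -ol- after the first vowel; stems whose second-to-last letter is 'k' or 'p' add -oth.
So luwits → luluwits.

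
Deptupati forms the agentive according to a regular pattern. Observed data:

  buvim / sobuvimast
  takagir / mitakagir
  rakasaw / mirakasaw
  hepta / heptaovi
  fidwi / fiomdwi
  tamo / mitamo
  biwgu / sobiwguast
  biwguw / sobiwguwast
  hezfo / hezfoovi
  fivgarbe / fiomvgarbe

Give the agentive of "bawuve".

sobawuveast

biwguw and rakasaw both end in -w yet inflect differently (sobiwguwast, mirakasaw), so the final letter is not what conditions the rule; the first letter is.
"bawuve" begins with b-. The stems beginning with b- (buvim → sobuvimast, biwgu → sobiwguast, biwguw → sobiwguwast) add so- … -ast around the stem.
The other patterns: stems beginning with h- add -ovi; stems beginning with f- insert -om- after the first vowel; stems beginning with r- or t- add the prefix mi-.
So bawuve → sobawuveast.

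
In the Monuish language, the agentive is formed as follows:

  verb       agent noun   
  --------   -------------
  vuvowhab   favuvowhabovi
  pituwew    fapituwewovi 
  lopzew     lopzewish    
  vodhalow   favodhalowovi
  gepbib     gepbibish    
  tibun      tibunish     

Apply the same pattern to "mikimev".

vuvowhab and gepbib both end in -b yet inflect differently (favuvowhabovi, gepbibish), so the final letter is not what conditions the rule; the number of vowels is.
"mikimev" has 3 vowels. The stems with 3 vowels (vodhalow → favodhalowovi, vuvowhab → favuvowhabovi, pituwew → fapituwewovi) add fa- … -ovi around the stem.
The other pattern: stems with 2 vowels add -ish.
So mikimev → famikimevovi.

famikimevovi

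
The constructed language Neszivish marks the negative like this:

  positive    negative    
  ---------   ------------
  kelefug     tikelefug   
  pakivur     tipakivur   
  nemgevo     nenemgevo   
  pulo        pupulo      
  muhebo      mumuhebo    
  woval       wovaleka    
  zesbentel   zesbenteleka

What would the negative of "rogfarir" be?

tirogfarir

pakivur and pulo both begin with p- yet inflect differently (tipakivur, pupulo), so the first letter is not what conditions the rule; the final letter is.
"rogfarir" ends in -r. The one such stem in the data (pakivur → tipakivur) adds the prefix ti-, so the same rule applies.
So rogfarir → tirogfarir.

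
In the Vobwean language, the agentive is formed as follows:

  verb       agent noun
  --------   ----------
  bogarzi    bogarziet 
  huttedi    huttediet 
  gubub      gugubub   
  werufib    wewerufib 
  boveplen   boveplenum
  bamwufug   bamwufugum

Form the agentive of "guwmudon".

guwmudonum

bogarzi and werufib both have last vowel 'i' yet inflect differently (bogarziet, wewerufib), so the last vowel is not what conditions the rule; the final letter is.
"guwmudon" ends in -n. The one such stem in the data (boveplen → boveplenum) adds -um, so the same rule applies.
The other patterns: stems ending in -i add -et; stems ending in -b repeat the first consonant+vowel as a prefix.
So guwmudon → guwmudonum.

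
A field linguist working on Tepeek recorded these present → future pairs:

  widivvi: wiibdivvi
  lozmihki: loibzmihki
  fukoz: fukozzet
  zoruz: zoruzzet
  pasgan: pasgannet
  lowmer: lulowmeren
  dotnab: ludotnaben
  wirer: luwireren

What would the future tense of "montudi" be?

moibntudi

pasgan and dotnab both have last vowel 'a' yet inflect differently (pasgannet, ludotnaben), so the last vowel is not what conditions the rule; the final letter is.
"montudi" ends in -i. The stems ending in -i (widivvi → wiibdivvi, lozmihki → loibzmihki) insert -ib- after the first vowel.
So montudi → moibntudi.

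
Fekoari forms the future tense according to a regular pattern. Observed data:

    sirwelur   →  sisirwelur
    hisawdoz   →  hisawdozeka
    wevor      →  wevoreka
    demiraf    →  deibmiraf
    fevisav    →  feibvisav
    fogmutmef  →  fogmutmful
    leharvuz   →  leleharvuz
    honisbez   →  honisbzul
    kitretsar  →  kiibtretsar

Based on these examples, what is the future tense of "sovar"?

soibvar

"sovar" has last vowel 'a'. The stems whose last vowel is 'a' (demiraf → deibmiraf, kitretsar → kiibtretsar, fevisav → feibvisav) insert -ib- after the first vowel.
So sovar → soibvar.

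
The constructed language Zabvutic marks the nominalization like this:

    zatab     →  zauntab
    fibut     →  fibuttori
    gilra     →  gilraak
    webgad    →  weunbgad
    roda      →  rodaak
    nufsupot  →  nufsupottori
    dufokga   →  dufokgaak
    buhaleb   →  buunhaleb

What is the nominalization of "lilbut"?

"lilbut" ends in -t. The stems ending in -t (nufsupot → nufsupottori, fibut → fibuttori) double the final consonant and add -ori.
The other patterns: stems ending in -a add -ak; stems ending in -b or -d insert -un- after the first vowel.
So lilbut → lilbuttori.

lilbuttori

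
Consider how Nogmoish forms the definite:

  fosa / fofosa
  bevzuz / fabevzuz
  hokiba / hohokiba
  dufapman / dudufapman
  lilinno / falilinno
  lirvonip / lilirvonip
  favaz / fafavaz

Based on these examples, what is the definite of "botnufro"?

lilinno and lirvonip both begin with l- yet inflect differently (falilinno, lilirvonip), so the first letter is not what conditions the rule; the final letter is.
"botnufro" ends in -o. The one such stem in the data (lilinno → falilinno) adds the prefix fa-, so the same rule applies.
So botnufro → fabotnufro.

fabotnufro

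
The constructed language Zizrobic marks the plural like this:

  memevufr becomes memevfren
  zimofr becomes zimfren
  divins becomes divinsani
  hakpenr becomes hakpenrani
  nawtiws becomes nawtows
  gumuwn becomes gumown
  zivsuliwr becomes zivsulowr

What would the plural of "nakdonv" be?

memevufr and hakpenr both end in -r yet inflect differently (memevfren, hakpenrani), so the final letter is not what conditions the rule; the second-to-last letter is.
"nakdonv" has second-to-last letter 'n'. The stems whose second-to-last letter is 'n' (divins → divinsani, hakpenr → hakpenrani) add -ani.
So nakdonv → nakdonvani.

nakdonvani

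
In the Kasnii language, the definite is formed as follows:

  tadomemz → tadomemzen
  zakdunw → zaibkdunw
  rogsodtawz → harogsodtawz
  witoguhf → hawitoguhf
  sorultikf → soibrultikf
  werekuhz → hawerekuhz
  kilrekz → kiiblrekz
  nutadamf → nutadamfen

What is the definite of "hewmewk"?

kilrekz and tadomemz both end in -z yet inflect differently (kiiblrekz, tadomemzen), so the final letter is not what conditions the rule; the second-to-last letter is.
"hewmewk" has second-to-last letter 'w'. The one such stem in the data (rogsodtawz → harogsodtawz) adds the prefix ha-, so the same rule applies.
So hewmewk → hahewmewk.

hahewmewk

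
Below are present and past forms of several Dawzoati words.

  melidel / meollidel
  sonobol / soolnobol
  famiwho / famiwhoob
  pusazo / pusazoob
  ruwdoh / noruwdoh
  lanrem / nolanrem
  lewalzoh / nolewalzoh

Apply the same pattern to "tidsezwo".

tidsezwoob

sonobol and famiwho both have last vowel 'o' yet inflect differently (soolnobol, famiwhoob), so the last vowel is not what conditions the rule; the final letter is.
"tidsezwo" ends in -o. The stems ending in -o (famiwho → famiwhoob, pusazo → pusazoob) add -ob.
The other patterns: stems ending in -l insert -ol- after the first vowel; stems ending in -h or -m add the prefix no-.
So tidsezwo → tidsezwoob.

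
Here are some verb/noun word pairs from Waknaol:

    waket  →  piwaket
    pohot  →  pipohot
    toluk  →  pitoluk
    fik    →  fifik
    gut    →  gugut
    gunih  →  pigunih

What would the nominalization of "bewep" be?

gut and pohot both end in -t yet inflect differently (gugut, pipohot), so the final letter is not what conditions the rule; the number of vowels is.
"bewep" has 2 vowels. The stems with 2 vowels (pohot → pipohot, waket → piwaket, gunih → pigunih) add the prefix pi-.
The other pattern: stems with 1 vowel repeat the first consonant+vowel as a prefix.
So bewep → pibewep.

pibewep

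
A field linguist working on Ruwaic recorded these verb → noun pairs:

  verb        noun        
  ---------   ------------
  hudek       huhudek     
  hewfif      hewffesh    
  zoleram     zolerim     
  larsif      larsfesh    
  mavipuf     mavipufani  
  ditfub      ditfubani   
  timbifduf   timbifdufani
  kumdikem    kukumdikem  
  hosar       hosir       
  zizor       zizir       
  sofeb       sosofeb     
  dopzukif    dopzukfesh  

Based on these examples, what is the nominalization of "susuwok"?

"susuwok" has last vowel 'o'. The one such stem in the data (zizor → zizir) changes the last vowel to 'i' (as do hosar, zoleram), so the same rule applies.
The other patterns: stems whose last vowel is 'u' add -ani; stems whose last vowel is 'e' repeat the first consonant+vowel as a prefix; stems whose last vowel is 'i' delete the last vowel and add -esh.
So susuwok → susuwik.

susuwik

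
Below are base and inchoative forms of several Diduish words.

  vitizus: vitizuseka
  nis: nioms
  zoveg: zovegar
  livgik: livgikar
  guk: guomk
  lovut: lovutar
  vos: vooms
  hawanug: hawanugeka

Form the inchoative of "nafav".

nafavar

guk and livgik both end in -k yet inflect differently (guomk, livgikar), so the final letter is not what conditions the rule; the number of vowels is.
"nafav" has 2 vowels. The stems with 2 vowels (zoveg → zovegar, livgik → livgikar, lovut → lovutar) add -ar.
So nafav → nafavar.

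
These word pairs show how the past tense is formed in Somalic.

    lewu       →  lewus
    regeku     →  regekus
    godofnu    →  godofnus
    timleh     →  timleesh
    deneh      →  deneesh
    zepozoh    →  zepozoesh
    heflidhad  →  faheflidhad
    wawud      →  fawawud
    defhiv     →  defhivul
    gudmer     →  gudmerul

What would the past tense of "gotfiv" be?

gotfivul

"gotfiv" ends in -v. The one such stem in the data (defhiv → defhivul) adds -ul, so the same rule applies.
The other patterns: stems ending in -u drop the final letter and add -us; stems ending in -h drop the final letter and add -esh; stems ending in -d add the prefix fa-.
So gotfiv → gotfivul.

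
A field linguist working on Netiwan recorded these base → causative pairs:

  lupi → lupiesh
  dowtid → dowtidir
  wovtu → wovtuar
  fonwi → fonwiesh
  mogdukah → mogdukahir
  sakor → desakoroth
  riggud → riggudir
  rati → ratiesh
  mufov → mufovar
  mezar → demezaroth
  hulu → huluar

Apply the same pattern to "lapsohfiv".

mezar and mogdukah both have last vowel 'a' yet inflect differently (demezaroth, mogdukahir), so the last vowel is not what conditions the rule; the final letter is.
"lapsohfiv" ends in -v. The one such stem in the data (mufov → mufovar) adds -ar, so the same rule applies.
So lapsohfiv → lapsohfivar.

lapsohfivar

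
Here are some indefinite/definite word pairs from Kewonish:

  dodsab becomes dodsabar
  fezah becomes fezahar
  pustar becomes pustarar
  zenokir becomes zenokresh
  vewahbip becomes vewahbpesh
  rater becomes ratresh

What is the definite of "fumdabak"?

fumdabakar

pustar and zenokir both end in -r yet inflect differently (pustarar, zenokresh), so the final letter is not what conditions the rule; the last vowel is.
"fumdabak" has last vowel 'a'. The stems whose last vowel is 'a' (dodsab → dodsabar, fezah → fezahar, pustar → pustarar) add -ar.
The other pattern: stems whose last vowel is 'e' or 'i' delete the last vowel and add -esh.
So fumdabak → fumdabakar.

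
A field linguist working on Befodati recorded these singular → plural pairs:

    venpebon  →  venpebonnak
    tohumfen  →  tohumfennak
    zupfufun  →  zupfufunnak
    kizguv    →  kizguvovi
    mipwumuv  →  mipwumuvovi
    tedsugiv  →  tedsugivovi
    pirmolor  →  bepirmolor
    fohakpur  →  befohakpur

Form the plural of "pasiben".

"pasiben" ends in -n. The stems ending in -n (venpebon → venpebonnak, tohumfen → tohumfennak, zupfufun → zupfufunnak) double the final consonant and add -ak.
So pasiben → pasibennak.

pasibennak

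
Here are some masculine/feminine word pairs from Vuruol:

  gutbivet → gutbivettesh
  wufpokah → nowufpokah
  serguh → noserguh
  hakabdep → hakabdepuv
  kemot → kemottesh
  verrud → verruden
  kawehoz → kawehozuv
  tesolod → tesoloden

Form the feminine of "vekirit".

vekirittesh

"vekirit" ends in -t. The stems ending in -t (gutbivet → gutbivettesh, kemot → kemottesh) double the final consonant and add -esh.
The other patterns: stems ending in -d add -en; stems ending in -h add the prefix no-; stems ending in -p or -z add -uv.
So vekirit → vekirittesh.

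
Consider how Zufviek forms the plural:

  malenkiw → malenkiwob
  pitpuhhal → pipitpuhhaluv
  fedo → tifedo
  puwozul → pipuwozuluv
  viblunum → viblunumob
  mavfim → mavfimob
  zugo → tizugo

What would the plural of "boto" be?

tiboto

"boto" ends in -o. The stems ending in -o (zugo → tizugo, fedo → tifedo) add the prefix ti-.
The other patterns: stems ending in -l add pi- … -uv around the stem; stems ending in -m or -w add -ob.
So boto → tiboto.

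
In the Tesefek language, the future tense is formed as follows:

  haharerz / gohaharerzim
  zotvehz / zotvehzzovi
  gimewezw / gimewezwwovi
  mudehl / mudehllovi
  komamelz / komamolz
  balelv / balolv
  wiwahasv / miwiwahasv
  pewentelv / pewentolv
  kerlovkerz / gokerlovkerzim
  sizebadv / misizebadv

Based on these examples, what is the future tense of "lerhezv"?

lerhezvvovi

sizebadv and balelv both end in -v yet inflect differently (misizebadv, balolv), so the final letter is not what conditions the rule; the second-to-last letter is.
"lerhezv" has second-to-last letter 'z'. The one such stem in the data (gimewezw → gimewezwwovi) doubles the final consonant and adds -ovi (as do zotvehz, mudehl), so the same rule applies.
The other patterns: stems whose second-to-last letter is 'r' add go- … -im around the stem; stems whose second-to-last letter is 'd' or 's' add the prefix mi-; stems whose second-to-last letter is 'l' change the last vowel to 'o'.
So lerhezv → lerhezvvovi.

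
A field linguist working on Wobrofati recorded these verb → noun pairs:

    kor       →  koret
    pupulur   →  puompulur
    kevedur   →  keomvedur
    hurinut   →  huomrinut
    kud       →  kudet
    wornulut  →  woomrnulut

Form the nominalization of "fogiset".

foomgiset

kor and pupulur both end in -r yet inflect differently (koret, puompulur), so the final letter is not what conditions the rule; the number of vowels is.
"fogiset" has 3 vowels. The stems with 3 vowels (wornulut → woomrnulut, hurinut → huomrinut, pupulur → puompulur) insert -om- after the first vowel.
So fogiset → foomgiset.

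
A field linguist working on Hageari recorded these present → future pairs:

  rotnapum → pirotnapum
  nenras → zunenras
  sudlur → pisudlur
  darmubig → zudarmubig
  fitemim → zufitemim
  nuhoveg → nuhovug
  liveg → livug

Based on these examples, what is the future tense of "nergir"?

zunergir

"nergir" has last vowel 'i'. The stems whose last vowel is 'i' (fitemim → zufitemim, darmubig → zudarmubig) add the prefix zu-.
The other patterns: stems whose last vowel is 'u' add the prefix pi-; stems whose last vowel is 'e' change the last vowel to 'u'.
So nergir → zunergir.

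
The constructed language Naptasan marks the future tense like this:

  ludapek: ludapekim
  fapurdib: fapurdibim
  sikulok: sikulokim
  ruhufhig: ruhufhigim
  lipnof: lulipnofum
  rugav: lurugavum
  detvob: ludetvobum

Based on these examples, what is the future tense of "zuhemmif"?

zuhemmifim

"zuhemmif" has 3 vowels. The stems with 3 vowels (ludapek → ludapekim, fapurdib → fapurdibim, sikulok → sikulokim) add -im.
The other pattern: stems with 2 vowels add lu- … -um around the stem.
So zuhemmif → zuhemmifim.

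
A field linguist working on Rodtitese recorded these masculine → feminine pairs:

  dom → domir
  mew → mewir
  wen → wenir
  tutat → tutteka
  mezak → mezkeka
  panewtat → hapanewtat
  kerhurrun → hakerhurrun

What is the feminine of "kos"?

kosir

tutat and panewtat both end in -t yet inflect differently (tutteka, hapanewtat), so the final letter is not what conditions the rule; the number of vowels is.
"kos" has 1 vowel. The stems with 1 vowel (dom → domir, mew → mewir, wen → wenir) add -ir.
The other patterns: stems with 2 vowels delete the last vowel and add -eka; stems with 3 vowels add the prefix ha-.
So kos → kosir.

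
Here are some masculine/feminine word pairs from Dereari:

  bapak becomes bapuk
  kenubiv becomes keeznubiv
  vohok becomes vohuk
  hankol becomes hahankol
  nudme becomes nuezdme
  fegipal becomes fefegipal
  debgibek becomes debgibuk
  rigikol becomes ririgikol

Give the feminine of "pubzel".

vohok and rigikol both have last vowel 'o' yet inflect differently (vohuk, ririgikol), so the last vowel is not what conditions the rule; the final letter is.
"pubzel" ends in -l. The stems ending in -l (rigikol → ririgikol, hankol → hahankol, fegipal → fefegipal) repeat the first consonant+vowel as a prefix.
The other patterns: stems ending in -k change the last vowel to 'u'; stems ending in -e or -v insert -ez- after the first vowel.
So pubzel → pupubzel.

pupubzel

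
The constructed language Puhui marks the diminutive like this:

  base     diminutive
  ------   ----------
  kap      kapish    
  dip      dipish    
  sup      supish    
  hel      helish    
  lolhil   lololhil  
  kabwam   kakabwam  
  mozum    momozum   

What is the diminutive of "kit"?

hel and lolhil both end in -l yet inflect differently (helish, lololhil), so the final letter is not what conditions the rule; the number of vowels is.
"kit" has 1 vowel. The stems with 1 vowel (kap → kapish, dip → dipish, sup → supish) add -ish.
The other pattern: stems with 2 vowels repeat the first consonant+vowel as a prefix.
So kit → kitish.

kitish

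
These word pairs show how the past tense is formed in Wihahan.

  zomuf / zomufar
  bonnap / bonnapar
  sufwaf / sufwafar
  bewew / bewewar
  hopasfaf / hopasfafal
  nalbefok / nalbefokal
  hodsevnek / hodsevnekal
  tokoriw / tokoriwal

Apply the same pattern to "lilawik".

lilawikal

"lilawik" has 3 vowels. The stems with 3 vowels (hopasfaf → hopasfafal, nalbefok → nalbefokal, hodsevnek → hodsevnekal) add -al.
So lilawik → lilawikal.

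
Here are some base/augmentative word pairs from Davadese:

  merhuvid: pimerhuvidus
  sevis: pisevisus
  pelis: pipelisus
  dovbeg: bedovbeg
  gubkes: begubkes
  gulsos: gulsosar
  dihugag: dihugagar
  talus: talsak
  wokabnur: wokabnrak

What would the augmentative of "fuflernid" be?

sevis and gubkes both end in -s yet inflect differently (pisevisus, begubkes), so the final letter is not what conditions the rule; the last vowel is.
"fuflernid" has last vowel 'i'. The stems whose last vowel is 'i' (merhuvid → pimerhuvidus, sevis → pisevisus, pelis → pipelisus) add pi- … -us around the stem.
The other patterns: stems whose last vowel is 'e' add the prefix be-; stems whose last vowel is 'a' or 'o' add -ar; stems whose last vowel is 'u' delete the last vowel and add -ak.
So fuflernid → pifuflernidus.

pifuflernidus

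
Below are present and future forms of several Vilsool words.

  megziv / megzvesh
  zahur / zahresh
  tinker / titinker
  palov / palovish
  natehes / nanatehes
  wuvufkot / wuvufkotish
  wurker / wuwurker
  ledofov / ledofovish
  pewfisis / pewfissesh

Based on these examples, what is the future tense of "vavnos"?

vavnosish

"vavnos" has last vowel 'o'. The stems whose last vowel is 'o' (palov → palovish, wuvufkot → wuvufkotish, ledofov → ledofovish) add -ish.
The other patterns: stems whose last vowel is 'e' repeat the first consonant+vowel as a prefix; stems whose last vowel is 'i' or 'u' delete the last vowel and add -esh.
So vavnos → vavnosish.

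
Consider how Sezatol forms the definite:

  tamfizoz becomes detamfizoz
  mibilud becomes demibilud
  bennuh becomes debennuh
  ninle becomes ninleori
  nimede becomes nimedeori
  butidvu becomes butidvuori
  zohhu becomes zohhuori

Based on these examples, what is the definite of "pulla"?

pullaori

mibilud and butidvu both have last vowel 'u' yet inflect differently (demibilud, butidvuori), so the last vowel is not what conditions the rule; whether the stem ends in a vowel or a consonant is.
"pulla" ends in a vowel. The stems ending in a vowel (ninle → ninleori, nimede → nimedeori, butidvu → butidvuori) add -ori.
The other pattern: stems ending in a consonant add the prefix de-.
So pulla → pullaori.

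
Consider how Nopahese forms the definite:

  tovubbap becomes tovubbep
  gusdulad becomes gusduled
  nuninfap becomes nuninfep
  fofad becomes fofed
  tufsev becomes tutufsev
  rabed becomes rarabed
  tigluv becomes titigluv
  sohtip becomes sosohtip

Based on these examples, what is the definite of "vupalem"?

gusdulad and rabed both end in -d yet inflect differently (gusduled, rarabed), so the final letter is not what conditions the rule; the last vowel is.
"vupalem" has last vowel 'e'. The stems whose last vowel is 'e' (tufsev → tutufsev, rabed → rarabed) repeat the first consonant+vowel as a prefix.
The other pattern: stems whose last vowel is 'a' change the last vowel to 'e'.
So vupalem → vuvupalem.

vuvupalem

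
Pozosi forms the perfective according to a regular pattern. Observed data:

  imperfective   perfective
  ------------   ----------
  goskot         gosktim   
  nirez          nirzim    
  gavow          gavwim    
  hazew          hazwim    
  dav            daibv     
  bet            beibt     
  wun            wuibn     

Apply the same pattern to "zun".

zuibn

"zun" has 1 vowel. The stems with 1 vowel (dav → daibv, bet → beibt, wun → wuibn) insert -ib- after the first vowel.
So zun → zuibn.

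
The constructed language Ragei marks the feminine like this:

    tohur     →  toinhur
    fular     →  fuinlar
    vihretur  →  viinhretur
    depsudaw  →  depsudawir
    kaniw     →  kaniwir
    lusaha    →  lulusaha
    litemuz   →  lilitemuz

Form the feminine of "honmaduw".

honmaduwir

fular and depsudaw both have last vowel 'a' yet inflect differently (fuinlar, depsudawir), so the last vowel is not what conditions the rule; the final letter is.
"honmaduw" ends in -w. The stems ending in -w (depsudaw → depsudawir, kaniw → kaniwir) add -ir.
So honmaduw → honmaduwir.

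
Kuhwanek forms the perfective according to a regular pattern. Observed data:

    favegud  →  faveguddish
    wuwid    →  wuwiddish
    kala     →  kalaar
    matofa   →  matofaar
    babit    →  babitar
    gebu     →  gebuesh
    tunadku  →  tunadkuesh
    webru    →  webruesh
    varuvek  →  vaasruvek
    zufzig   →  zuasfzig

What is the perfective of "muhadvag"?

wuwid and babit both have last vowel 'i' yet inflect differently (wuwiddish, babitar), so the last vowel is not what conditions the rule; the final letter is.
"muhadvag" ends in -g. The one such stem in the data (zufzig → zuasfzig) inserts -as- after the first vowel (as does varuvek), so the same rule applies.
So muhadvag → muashadvag.

muashadvag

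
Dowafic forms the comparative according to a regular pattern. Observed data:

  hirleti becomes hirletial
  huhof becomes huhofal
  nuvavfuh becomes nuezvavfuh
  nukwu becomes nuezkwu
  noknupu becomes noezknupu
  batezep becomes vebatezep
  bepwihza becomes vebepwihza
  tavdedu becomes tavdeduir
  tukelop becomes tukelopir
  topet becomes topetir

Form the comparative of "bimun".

vebimun

"bimun" begins with b-. The stems beginning with b- (batezep → vebatezep, bepwihza → vebepwihza) add the prefix ve-.
So bimun → vebimun.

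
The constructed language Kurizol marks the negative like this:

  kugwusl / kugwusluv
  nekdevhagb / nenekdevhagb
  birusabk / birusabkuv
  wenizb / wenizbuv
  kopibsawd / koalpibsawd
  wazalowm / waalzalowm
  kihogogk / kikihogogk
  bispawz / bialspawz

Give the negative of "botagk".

"botagk" has second-to-last letter 'g'. The stems whose second-to-last letter is 'g' (kihogogk → kikihogogk, nekdevhagb → nenekdevhagb) repeat the first consonant+vowel as a prefix.
The other patterns: stems whose second-to-last letter is 'w' insert -al- after the first vowel; stems whose second-to-last letter is 'b', 's' or 'z' add -uv.
So botagk → bobotagk.

bobotagk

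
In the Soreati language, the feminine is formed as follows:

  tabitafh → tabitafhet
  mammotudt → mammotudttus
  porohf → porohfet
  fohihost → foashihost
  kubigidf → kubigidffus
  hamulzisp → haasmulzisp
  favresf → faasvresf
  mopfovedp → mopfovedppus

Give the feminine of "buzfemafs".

"buzfemafs" has second-to-last letter 'f'. The one such stem in the data (tabitafh → tabitafhet) adds -et, so the same rule applies.
The other patterns: stems whose second-to-last letter is 's' insert -as- after the first vowel; stems whose second-to-last letter is 'd' double the final consonant and add -us.
So buzfemafs → buzfemafset.

buzfemafset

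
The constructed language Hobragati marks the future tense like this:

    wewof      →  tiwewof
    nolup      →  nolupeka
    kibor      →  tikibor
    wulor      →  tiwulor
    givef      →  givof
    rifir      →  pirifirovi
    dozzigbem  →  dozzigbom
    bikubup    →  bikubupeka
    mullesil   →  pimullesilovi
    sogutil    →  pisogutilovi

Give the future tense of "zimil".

pizimilovi

"zimil" has last vowel 'i'. The stems whose last vowel is 'i' (sogutil → pisogutilovi, rifir → pirifirovi, mullesil → pimullesilovi) add pi- … -ovi around the stem.
The other patterns: stems whose last vowel is 'e' change the last vowel to 'o'; stems whose last vowel is 'o' add the prefix ti-; stems whose last vowel is 'u' add -eka.
So zimil → pizimilovi.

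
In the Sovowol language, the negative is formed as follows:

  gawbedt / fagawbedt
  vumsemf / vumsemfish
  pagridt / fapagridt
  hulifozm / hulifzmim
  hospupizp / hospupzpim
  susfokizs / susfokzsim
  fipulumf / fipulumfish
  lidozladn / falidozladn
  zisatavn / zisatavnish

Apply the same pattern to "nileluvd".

"nileluvd" has second-to-last letter 'v'. The one such stem in the data (zisatavn → zisatavnish) adds -ish, so the same rule applies.
So nileluvd → nileluvdish.

nileluvdish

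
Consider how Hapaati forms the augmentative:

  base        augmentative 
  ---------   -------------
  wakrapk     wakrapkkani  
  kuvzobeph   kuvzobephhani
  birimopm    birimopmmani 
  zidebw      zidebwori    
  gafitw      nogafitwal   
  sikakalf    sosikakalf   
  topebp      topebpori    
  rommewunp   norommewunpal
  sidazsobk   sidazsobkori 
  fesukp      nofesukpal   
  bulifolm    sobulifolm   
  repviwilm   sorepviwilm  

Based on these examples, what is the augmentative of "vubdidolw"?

sovubdidolw

sidazsobk and wakrapk both end in -k yet inflect differently (sidazsobkori, wakrapkkani), so the final letter is not what conditions the rule; the second-to-last letter is.
"vubdidolw" has second-to-last letter 'l'. The stems whose second-to-last letter is 'l' (sikakalf → sosikakalf, bulifolm → sobulifolm, repviwilm → sorepviwilm) add the prefix so-.
The other patterns: stems whose second-to-last letter is 'b' add -ori; stems whose second-to-last letter is 'p' double the final consonant and add -ani; stems whose second-to-last letter is 'k', 'n' or 't' add no- … -al around the stem.
So vubdidolw → sovubdidolw.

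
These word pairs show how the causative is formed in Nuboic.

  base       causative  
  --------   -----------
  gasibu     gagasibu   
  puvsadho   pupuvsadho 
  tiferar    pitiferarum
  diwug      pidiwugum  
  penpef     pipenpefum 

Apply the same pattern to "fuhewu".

fufuhewu

gasibu and diwug both have last vowel 'u' yet inflect differently (gagasibu, pidiwugum), so the last vowel is not what conditions the rule; whether the stem ends in a vowel or a consonant is.
"fuhewu" ends in a vowel. The stems ending in a vowel (gasibu → gagasibu, puvsadho → pupuvsadho) repeat the first consonant+vowel as a prefix.
The other pattern: stems ending in a consonant add pi- … -um around the stem.
So fuhewu → fufuhewu.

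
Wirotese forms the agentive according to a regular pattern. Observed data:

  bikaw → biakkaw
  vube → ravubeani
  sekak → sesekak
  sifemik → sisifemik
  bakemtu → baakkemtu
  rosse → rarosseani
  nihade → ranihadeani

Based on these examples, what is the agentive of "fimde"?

sekak and bikaw both have last vowel 'a' yet inflect differently (sesekak, biakkaw), so the last vowel is not what conditions the rule; the final letter is.
"fimde" ends in -e. The stems ending in -e (vube → ravubeani, rosse → rarosseani, nihade → ranihadeani) add ra- … -ani around the stem.
The other patterns: stems ending in -k repeat the first consonant+vowel as a prefix; stems ending in -u or -w insert -ak- after the first vowel.
So fimde → rafimdeani.

rafimdeani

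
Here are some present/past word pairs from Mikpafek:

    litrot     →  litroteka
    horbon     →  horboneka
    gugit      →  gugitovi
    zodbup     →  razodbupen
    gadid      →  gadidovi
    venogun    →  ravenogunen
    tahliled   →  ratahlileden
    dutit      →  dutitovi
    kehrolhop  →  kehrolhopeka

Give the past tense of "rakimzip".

rakimzipovi

litrot and dutit both end in -t yet inflect differently (litroteka, dutitovi), so the final letter is not what conditions the rule; the last vowel is.
"rakimzip" has last vowel 'i'. The stems whose last vowel is 'i' (gadid → gadidovi, dutit → dutitovi, gugit → gugitovi) add -ovi.
So rakimzip → rakimzipovi.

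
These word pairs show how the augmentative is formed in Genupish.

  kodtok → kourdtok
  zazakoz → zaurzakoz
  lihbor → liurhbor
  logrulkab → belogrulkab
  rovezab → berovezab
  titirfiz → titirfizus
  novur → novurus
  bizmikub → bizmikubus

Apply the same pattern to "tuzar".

zazakoz and titirfiz both end in -z yet inflect differently (zaurzakoz, titirfizus), so the final letter is not what conditions the rule; the last vowel is.
"tuzar" has last vowel 'a'. The stems whose last vowel is 'a' (logrulkab → belogrulkab, rovezab → berovezab) add the prefix be-.
So tuzar → betuzar.

betuzar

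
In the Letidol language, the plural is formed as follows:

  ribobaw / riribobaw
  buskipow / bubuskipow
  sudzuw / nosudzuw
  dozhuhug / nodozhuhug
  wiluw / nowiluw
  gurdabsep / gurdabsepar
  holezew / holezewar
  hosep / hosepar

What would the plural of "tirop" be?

ribobaw and sudzuw both end in -w yet inflect differently (riribobaw, nosudzuw), so the final letter is not what conditions the rule; the last vowel is.
"tirop" has last vowel 'o'. The one such stem in the data (buskipow → bubuskipow) repeats the first consonant+vowel as a prefix (as does ribobaw), so the same rule applies.
So tirop → titirop.

titirop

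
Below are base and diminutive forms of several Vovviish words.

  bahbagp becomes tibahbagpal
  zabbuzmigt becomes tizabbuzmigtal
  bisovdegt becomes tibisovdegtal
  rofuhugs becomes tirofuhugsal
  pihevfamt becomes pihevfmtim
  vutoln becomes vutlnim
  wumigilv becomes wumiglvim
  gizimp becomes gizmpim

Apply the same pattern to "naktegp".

"naktegp" has second-to-last letter 'g'. The stems whose second-to-last letter is 'g' (bahbagp → tibahbagpal, zabbuzmigt → tizabbuzmigtal, bisovdegt → tibisovdegtal) add ti- … -al around the stem.
So naktegp → tinaktegpal.

tinaktegpal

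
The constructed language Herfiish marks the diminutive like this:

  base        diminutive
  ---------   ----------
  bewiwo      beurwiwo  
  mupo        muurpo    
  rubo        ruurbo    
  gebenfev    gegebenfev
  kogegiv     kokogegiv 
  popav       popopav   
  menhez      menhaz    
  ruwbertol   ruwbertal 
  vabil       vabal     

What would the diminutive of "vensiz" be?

vensaz

gebenfev and menhez both have last vowel 'e' yet inflect differently (gegebenfev, menhaz), so the last vowel is not what conditions the rule; the final letter is.
"vensiz" ends in -z. The one such stem in the data (menhez → menhaz) changes the last vowel to 'a' (as do ruwbertol, vabil), so the same rule applies.
The other patterns: stems ending in -o insert -ur- after the first vowel; stems ending in -v repeat the first consonant+vowel as a prefix.
So vensiz → vensaz.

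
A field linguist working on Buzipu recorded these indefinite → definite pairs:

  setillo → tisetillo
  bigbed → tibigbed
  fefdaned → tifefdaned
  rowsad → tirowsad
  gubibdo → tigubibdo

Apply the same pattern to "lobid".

tilobid

Every pair shown (setillo → tisetillo, bigbed → tibigbed, fefdaned → tifefdaned, …) follows the same rule: add the prefix ti-.
So lobid → tilobid.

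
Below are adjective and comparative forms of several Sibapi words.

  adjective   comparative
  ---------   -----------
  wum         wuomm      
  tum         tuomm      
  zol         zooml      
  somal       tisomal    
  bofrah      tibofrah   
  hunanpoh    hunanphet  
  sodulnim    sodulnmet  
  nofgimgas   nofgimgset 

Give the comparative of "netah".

tinetah

"netah" has 2 vowels. The stems with 2 vowels (somal → tisomal, bofrah → tibofrah) add the prefix ti-.
The other patterns: stems with 1 vowel insert -om- after the first vowel; stems with 3 vowels delete the last vowel and add -et.
So netah → tinetah.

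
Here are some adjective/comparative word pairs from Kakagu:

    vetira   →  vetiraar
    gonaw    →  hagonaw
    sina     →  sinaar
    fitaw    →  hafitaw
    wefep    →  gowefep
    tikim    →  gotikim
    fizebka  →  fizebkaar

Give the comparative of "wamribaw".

gonaw and sina both have last vowel 'a' yet inflect differently (hagonaw, sinaar), so the last vowel is not what conditions the rule; the final letter is.
"wamribaw" ends in -w. The stems ending in -w (gonaw → hagonaw, fitaw → hafitaw) add the prefix ha-.
The other patterns: stems ending in -a add -ar; stems ending in -m or -p add the prefix go-.
So wamribaw → hawamribaw.

hawamribaw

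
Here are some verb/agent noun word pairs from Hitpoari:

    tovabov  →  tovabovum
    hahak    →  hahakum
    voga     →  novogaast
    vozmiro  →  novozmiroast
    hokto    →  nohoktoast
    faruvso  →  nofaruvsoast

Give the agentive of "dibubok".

hahak and voga both have last vowel 'a' yet inflect differently (hahakum, novogaast), so the last vowel is not what conditions the rule; whether the stem ends in a vowel or a consonant is.
"dibubok" ends in a consonant. The stems ending in a consonant (tovabov → tovabovum, hahak → hahakum) add -um.
The other pattern: stems ending in a vowel add no- … -ast around the stem.
So dibubok → dibubokum.

dibubokum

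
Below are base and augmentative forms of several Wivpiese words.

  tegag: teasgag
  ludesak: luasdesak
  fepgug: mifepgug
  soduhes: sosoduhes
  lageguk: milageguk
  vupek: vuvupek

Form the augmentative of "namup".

vupek and ludesak both end in -k yet inflect differently (vuvupek, luasdesak), so the final letter is not what conditions the rule; the last vowel is.
"namup" has last vowel 'u'. The stems whose last vowel is 'u' (fepgug → mifepgug, lageguk → milageguk) add the prefix mi-.
So namup → minamup.

minamup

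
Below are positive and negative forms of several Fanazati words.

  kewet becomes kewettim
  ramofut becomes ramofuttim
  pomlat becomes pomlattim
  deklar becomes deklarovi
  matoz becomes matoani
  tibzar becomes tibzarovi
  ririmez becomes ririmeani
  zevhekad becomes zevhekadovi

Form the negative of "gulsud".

ririmez and kewet both have last vowel 'e' yet inflect differently (ririmeani, kewettim), so the last vowel is not what conditions the rule; the final letter is.
"gulsud" ends in -d. The one such stem in the data (zevhekad → zevhekadovi) adds -ovi, so the same rule applies.
So gulsud → gulsudovi.

gulsudovi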